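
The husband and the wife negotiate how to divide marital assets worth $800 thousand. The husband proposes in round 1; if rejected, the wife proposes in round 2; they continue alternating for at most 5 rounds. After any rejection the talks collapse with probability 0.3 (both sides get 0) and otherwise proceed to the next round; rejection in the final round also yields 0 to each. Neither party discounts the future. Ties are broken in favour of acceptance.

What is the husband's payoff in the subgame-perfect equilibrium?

Round 5 (the husband proposes): the wife will accept anything ≥ 0, so the husband offers 0 and keeps 800.
Round 4 (the wife proposes): rejecting gives the husband an expected 0.7 × 800 = 560; the wife offers that and keeps 240.
Round 3 (the husband proposes): rejecting gives the wife an expected 0.7 × 240 = 168, so the husband offers 168, keeping 632.
Round 2 (the wife proposes): rejecting gives the husband an expected 0.7 × 632 = 442.4, so the wife offers 442.4, keeping 357.6.
Round 1 (the husband proposes): rejecting gives the wife an expected 0.7 × 357.6 = 250.32, so the husband offers 250.32, keeping 549.68.

549.68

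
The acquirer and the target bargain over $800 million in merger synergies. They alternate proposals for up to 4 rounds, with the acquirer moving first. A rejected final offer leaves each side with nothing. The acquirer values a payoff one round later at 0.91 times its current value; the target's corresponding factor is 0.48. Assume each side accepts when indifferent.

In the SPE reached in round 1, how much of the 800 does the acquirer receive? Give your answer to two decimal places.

Solve by backward induction from round 4.
Round 4 (the target proposes): the acquirer will accept anything ≥ 0, so the target offers 0 and keeps 800.
Round 3 (the acquirer proposes): the target can get 800 next round, worth 0.48 × 800 = 384 now, so the acquirer offers 384, keeping 416.
Round 2 (the target proposes): the acquirer can get 416 next round, worth 0.91 × 416 = 378.56 now; the target offers that and keeps 421.44.
Round 1 (the acquirer proposes): the target can get 421.44 next round, worth 0.48 × 421.44 = 202.2912 now. The acquirer offers 202.2912 and keeps 800 − 202.2912 = 597.7088.

597.71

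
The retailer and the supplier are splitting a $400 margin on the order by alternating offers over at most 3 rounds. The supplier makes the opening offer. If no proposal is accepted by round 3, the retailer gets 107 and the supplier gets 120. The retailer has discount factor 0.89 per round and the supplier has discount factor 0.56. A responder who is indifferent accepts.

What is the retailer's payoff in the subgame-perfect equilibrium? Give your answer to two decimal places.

Work backward from the last round.
Round 3 (the supplier proposes): the retailer gets 107 if talks fail, so the supplier offers 107 and keeps 293.
Round 2 (the retailer proposes): the supplier can get 293 next round, worth 0.56 × 293 = 164.08 now, so the retailer offers 164.08, keeping 235.92.
Round 1 (the supplier proposes): the retailer can get 235.92 next round, worth 0.89 × 235.92 = 209.9688 now, so the supplier offers 209.9688, keeping 190.0312.

209.97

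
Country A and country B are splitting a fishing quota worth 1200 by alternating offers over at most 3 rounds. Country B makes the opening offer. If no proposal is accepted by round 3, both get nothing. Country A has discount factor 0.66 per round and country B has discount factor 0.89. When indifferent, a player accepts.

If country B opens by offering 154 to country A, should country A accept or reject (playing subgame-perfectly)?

Round 3 (country B proposes): rejection yields 0 for country A; country B offers 0 and keeps 1200.
Round 2 (country A proposes): country B can get 1200 next round, worth 0.89 × 1200 = 1068 now, so country A offers 1068, keeping 132.
So by rejecting in round 1, country A gets 132 next round, worth 0.66 × 132 = 87.12 now.
Offer 154 ≥ 87.12, so country A accepts.

Accept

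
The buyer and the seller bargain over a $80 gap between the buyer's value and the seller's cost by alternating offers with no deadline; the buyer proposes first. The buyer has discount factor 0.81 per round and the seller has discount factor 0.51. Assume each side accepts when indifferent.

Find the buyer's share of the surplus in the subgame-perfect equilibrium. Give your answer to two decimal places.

In a stationary SPE each proposer offers the other exactly their discounted continuation value.
If the buyer keeps x when proposing and the seller keeps y when proposing, then x = 80 − 0.51y and y = 80 − 0.81x.
Solving: x = 80(1 − 0.51) / (1 − 0.81·0.51) = 39.2 / 0.5869 ≈ 66.7916.
The seller gets 80 − 66.7916 ≈ 13.2084.

66.79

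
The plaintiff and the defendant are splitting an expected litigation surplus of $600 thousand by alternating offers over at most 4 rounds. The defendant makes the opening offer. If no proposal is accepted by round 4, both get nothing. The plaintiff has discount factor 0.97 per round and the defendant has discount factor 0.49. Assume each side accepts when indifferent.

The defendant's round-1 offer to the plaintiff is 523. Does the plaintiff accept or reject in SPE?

Round 4 (the plaintiff proposes): rejection yields 0 for the defendant; the plaintiff offers 0 and keeps 600.
Round 3 (the defendant proposes): the plaintiff can get 600 next round, worth 0.97 × 600 = 582 now. The defendant offers 582 and keeps 600 − 582 = 18.
Round 2 (the plaintiff proposes): the defendant can get 18 next round, worth 0.49 × 18 = 8.82 now. The plaintiff offers 8.82 and keeps 600 − 8.82 = 591.18.
So by rejecting in round 1, the plaintiff gets 591.18 next round, worth 0.97 × 591.18 = 573.4446 now.
Offer 523 < 573.4446, so the plaintiff rejects.

Reject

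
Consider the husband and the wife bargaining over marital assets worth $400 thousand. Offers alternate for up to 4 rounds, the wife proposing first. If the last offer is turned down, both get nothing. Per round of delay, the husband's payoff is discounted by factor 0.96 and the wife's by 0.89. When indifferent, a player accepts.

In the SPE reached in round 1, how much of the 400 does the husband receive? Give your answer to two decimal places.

370.33

Round 4 (the husband proposes): the wife will accept anything ≥ 0, so the husband offers 0 and keeps 400.
Round 3 (the wife proposes): the husband can get 400 next round, worth 0.96 × 400 = 384 now; the wife offers that and keeps 16.
Round 2 (the husband proposes): the wife can get 16 next round, worth 0.89 × 16 = 14.24 now, so the husband offers 14.24, keeping 385.76.
Round 1 (the wife proposes): the husband can get 385.76 next round, worth 0.96 × 385.76 = 370.3296 now; the wife offers that and keeps 29.6704.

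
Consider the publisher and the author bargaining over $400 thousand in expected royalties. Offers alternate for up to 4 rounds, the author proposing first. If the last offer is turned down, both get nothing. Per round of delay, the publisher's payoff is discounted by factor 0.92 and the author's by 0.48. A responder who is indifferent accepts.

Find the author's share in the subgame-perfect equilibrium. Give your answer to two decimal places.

46.13

Round 4 (the publisher proposes): rejection yields 0 for the author; the publisher offers 0 and keeps 400.
Round 3 (the author proposes): the publisher can get 400 next round, worth 0.92 × 400 = 368 now, so the author offers 368, keeping 32.
Round 2 (the publisher proposes): the author can get 32 next round, worth 0.48 × 32 = 15.36 now, so the publisher offers 15.36, keeping 384.64.
Round 1 (the author proposes): the publisher can get 384.64 next round, worth 0.92 × 384.64 = 353.8688 now, so the author offers 353.8688, keeping 46.1312.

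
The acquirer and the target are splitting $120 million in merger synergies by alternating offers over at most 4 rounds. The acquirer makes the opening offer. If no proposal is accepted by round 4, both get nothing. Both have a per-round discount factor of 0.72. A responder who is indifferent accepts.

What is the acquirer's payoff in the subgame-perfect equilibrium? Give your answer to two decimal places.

51.02

Round 4 (the target proposes): the acquirer will accept anything ≥ 0, so the target offers 0 and keeps 120.
Round 3 (the acquirer proposes): the target can get 120 next round, worth 0.72 × 120 = 86.4 now; the acquirer offers that and keeps 33.6.
Round 2 (the target proposes): the acquirer can get 33.6 next round, worth 0.72 × 33.6 = 24.192 now, so the target offers 24.192, keeping 95.808.
Round 1 (the acquirer proposes): the target can get 95.808 next round, worth 0.72 × 95.808 = 68.98176 now; the acquirer offers that and keeps 51.01824.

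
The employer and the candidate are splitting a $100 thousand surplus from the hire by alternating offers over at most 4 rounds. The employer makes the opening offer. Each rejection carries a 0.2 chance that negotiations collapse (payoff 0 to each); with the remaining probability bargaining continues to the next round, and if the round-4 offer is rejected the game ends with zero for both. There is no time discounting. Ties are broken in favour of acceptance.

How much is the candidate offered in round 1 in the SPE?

67.2

Round 4 (the candidate proposes): the employer will accept anything ≥ 0, so the candidate offers 0 and keeps 100.
Round 3 (the employer proposes): rejecting gives the candidate an expected 0.8 × 100 = 80. The employer offers 80 and keeps 100 − 80 = 20.
Round 2 (the candidate proposes): rejecting gives the employer an expected 0.8 × 20 = 16; the candidate offers that and keeps 84.
Round 1 (the employer proposes): rejecting gives the candidate an expected 0.8 × 84 = 67.2. The employer offers 67.2 and keeps 100 − 67.2 = 32.8.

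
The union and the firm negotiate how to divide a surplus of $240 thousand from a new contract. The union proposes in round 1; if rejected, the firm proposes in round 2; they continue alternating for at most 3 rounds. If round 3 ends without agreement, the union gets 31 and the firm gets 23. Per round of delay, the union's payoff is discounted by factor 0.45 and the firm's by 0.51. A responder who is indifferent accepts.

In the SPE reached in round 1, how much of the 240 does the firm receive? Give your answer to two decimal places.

Round 3 (the union proposes): the firm gets 23 if talks fail, so the union offers 23 and keeps 217.
Round 2 (the firm proposes): the union can get 217 next round, worth 0.45 × 217 = 97.65 now; the firm offers that and keeps 142.35.
Round 1 (the union proposes): the firm can get 142.35 next round, worth 0.51 × 142.35 = 72.5985 now; the union offers that and keeps 167.4015.

72.60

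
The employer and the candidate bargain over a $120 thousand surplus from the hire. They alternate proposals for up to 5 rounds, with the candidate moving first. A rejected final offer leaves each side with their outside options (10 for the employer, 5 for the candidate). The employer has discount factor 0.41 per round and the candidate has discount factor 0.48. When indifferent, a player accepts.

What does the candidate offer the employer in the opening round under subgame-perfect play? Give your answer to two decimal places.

31.01

Round 5 (the candidate proposes): the employer gets 10 if talks fail, so the candidate offers 10 and keeps 110.
Round 4 (the employer proposes): the candidate can get 110 next round, worth 0.48 × 110 = 52.8 now; the employer offers that and keeps 67.2.
Round 3 (the candidate proposes): the employer can get 67.2 next round, worth 0.41 × 67.2 = 27.552 now. The candidate offers 27.552 and keeps 120 − 27.552 = 92.448.
Round 2 (the employer proposes): the candidate can get 92.448 next round, worth 0.48 × 92.448 = 44.37504 now. The employer offers 44.37504 and keeps 120 − 44.37504 = 75.62496.
Round 1 (the candidate proposes): the employer can get 75.62496 next round, worth 0.41 × 75.62496 = 31.0062336 now, so the candidate offers 31.0062336, keeping 88.9937664.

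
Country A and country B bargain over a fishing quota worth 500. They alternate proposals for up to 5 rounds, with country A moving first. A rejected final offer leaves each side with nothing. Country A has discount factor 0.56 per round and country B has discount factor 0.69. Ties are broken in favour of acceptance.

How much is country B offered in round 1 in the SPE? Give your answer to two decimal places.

Round 5 (country A proposes): rejection yields 0 for country B; country A offers 0 and keeps 500.
Round 4 (country B proposes): country A can get 500 next round, worth 0.56 × 500 = 280 now, so country B offers 280, keeping 220.
Round 3 (country A proposes): country B can get 220 next round, worth 0.69 × 220 = 151.8 now. Country A offers 151.8 and keeps 500 − 151.8 = 348.2.
Round 2 (country B proposes): country A can get 348.2 next round, worth 0.56 × 348.2 = 194.992 now; country B offers that and keeps 305.008.
Round 1 (country A proposes): country B can get 305.008 next round, worth 0.69 × 305.008 = 210.45552 now; country A offers that and keeps 289.54448.

210.46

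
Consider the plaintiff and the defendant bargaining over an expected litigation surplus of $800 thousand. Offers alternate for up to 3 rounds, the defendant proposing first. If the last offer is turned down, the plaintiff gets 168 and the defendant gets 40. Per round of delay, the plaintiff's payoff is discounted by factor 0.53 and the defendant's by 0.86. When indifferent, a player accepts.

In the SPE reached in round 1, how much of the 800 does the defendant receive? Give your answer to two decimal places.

664.07

Work backward from the last round.
Round 3 (the defendant proposes): the plaintiff gets 168 if talks fail, so the defendant offers 168 and keeps 632.
Round 2 (the plaintiff proposes): the defendant can get 632 next round, worth 0.86 × 632 = 543.52 now. The plaintiff offers 543.52 and keeps 800 − 543.52 = 256.48.
Round 1 (the defendant proposes): the plaintiff can get 256.48 next round, worth 0.53 × 256.48 = 135.9344 now. The defendant offers 135.9344 and keeps 800 − 135.9344 = 664.0656.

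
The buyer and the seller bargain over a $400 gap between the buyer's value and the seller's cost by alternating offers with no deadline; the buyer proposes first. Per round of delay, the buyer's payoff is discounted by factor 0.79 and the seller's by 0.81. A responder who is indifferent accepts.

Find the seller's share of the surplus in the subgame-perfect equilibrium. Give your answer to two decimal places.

188.95

In a stationary SPE each proposer offers the other exactly their discounted continuation value.
If the buyer keeps x when proposing and the seller keeps y when proposing, then x = 400 − 0.81y and y = 400 − 0.79x.
Solving: x = 400(1 − 0.81) / (1 − 0.79·0.81) = 76 / 0.3601 ≈ 211.0525.
The seller gets 400 − 211.0525 ≈ 188.9475.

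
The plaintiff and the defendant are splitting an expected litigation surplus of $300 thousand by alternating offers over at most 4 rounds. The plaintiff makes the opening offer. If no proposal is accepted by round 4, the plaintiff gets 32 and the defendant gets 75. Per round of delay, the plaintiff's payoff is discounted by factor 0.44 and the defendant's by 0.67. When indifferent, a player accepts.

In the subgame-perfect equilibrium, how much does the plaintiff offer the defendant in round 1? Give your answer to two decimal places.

165.49

Round 4 (the defendant proposes): the plaintiff gets 32 if talks fail, so the defendant offers 32 and keeps 268.
Round 3 (the plaintiff proposes): the defendant can get 268 next round, worth 0.67 × 268 = 179.56 now; the plaintiff offers that and keeps 120.44.
Round 2 (the defendant proposes): the plaintiff can get 120.44 next round, worth 0.44 × 120.44 = 52.9936 now. The defendant offers 52.9936 and keeps 300 − 52.9936 = 247.0064.
Round 1 (the plaintiff proposes): the defendant can get 247.0064 next round, worth 0.67 × 247.0064 = 165.494288 now; the plaintiff offers that and keeps 134.505712.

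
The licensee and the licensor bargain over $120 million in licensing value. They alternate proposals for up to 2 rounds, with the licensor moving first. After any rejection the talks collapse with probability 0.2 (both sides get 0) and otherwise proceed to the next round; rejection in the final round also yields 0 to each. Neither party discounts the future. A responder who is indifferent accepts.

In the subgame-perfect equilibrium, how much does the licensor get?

Round 2 (the licensee proposes): the licensor will accept anything ≥ 0, so the licensee offers 0 and keeps 120.
Round 1 (the licensor proposes): rejecting gives the licensee an expected 0.8 × 120 = 96, so the licensor offers 96, keeping 24.

24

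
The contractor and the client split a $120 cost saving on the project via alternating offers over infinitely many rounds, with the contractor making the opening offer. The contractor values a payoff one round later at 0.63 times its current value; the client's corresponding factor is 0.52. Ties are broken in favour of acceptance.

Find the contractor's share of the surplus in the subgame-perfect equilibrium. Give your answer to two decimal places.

Let x be the contractor's share when the contractor proposes and y be the client's share when the client proposes.
The client accepts iff offered ≥ 0.52·y, so x = 120 − 0.52y. Symmetrically y = 120 − 0.63x.
Substituting: x = 120 − 0.52(120 − 0.63x), giving x(1 − 0.63·0.52) = 120(1 − 0.52).
So x = 120 × 0.48 / 0.6724 ≈ 85.6633, and the client receives 120 − x ≈ 34.3367.

85.66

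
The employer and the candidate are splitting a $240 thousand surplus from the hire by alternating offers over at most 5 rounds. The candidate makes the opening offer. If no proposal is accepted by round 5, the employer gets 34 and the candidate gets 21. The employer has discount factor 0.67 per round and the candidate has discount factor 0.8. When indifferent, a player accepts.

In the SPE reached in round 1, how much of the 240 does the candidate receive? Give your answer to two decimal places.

180.83

Round 5 (the candidate proposes): the employer gets 34 if talks fail, so the candidate offers 34 and keeps 206.
Round 4 (the employer proposes): the candidate can get 206 next round, worth 0.8 × 206 = 164.8 now. The employer offers 164.8 and keeps 240 − 164.8 = 75.2.
Round 3 (the candidate proposes): the employer can get 75.2 next round, worth 0.67 × 75.2 = 50.384 now; the candidate offers that and keeps 189.616.
Round 2 (the employer proposes): the candidate can get 189.616 next round, worth 0.8 × 189.616 = 151.6928 now; the employer offers that and keeps 88.3072.
Round 1 (the candidate proposes): the employer can get 88.3072 next round, worth 0.67 × 88.3072 = 59.165824 now. The candidate offers 59.165824 and keeps 240 − 59.165824 = 180.834176.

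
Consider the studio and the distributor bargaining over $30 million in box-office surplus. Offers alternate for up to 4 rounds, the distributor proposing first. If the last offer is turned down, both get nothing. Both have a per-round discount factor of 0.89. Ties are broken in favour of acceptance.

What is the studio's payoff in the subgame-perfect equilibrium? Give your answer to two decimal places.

By backward induction:
Round 4 (the studio proposes): the distributor will accept anything ≥ 0, so the studio offers 0 and keeps 30.
Round 3 (the distributor proposes): the studio can get 30 next round, worth 0.89 × 30 = 26.7 now. The distributor offers 26.7 and keeps 30 − 26.7 = 3.3.
Round 2 (the studio proposes): the distributor can get 3.3 next round, worth 0.89 × 3.3 = 2.937 now, so the studio offers 2.937, keeping 27.063.
Round 1 (the distributor proposes): the studio can get 27.063 next round, worth 0.89 × 27.063 = 24.08607 now, so the distributor offers 24.08607, keeping 5.91393.

24.09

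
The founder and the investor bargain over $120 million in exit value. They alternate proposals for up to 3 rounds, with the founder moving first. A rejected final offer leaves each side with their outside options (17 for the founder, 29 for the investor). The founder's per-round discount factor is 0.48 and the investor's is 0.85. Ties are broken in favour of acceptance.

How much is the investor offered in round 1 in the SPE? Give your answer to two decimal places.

Round 3 (the founder proposes): the investor gets 29 if talks fail, so the founder offers 29 and keeps 91.
Round 2 (the investor proposes): the founder can get 91 next round, worth 0.48 × 91 = 43.68 now, so the investor offers 43.68, keeping 76.32.
Round 1 (the founder proposes): the investor can get 76.32 next round, worth 0.85 × 76.32 = 64.872 now; the founder offers that and keeps 55.128.

64.87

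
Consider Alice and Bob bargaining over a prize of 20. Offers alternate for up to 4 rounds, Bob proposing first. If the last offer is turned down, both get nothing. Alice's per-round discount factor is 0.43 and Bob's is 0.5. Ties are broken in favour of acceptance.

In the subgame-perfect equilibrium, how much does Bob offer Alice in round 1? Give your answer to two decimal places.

Round 4 (Alice proposes): Bob will accept anything ≥ 0, so Alice offers 0 and keeps 20.
Round 3 (Bob proposes): Alice can get 20 next round, worth 0.43 × 20 = 8.6 now, so Bob offers 8.6, keeping 11.4.
Round 2 (Alice proposes): Bob can get 11.4 next round, worth 0.5 × 11.4 = 5.7 now, so Alice offers 5.7, keeping 14.3.
Round 1 (Bob proposes): Alice can get 14.3 next round, worth 0.43 × 14.3 = 6.149 now, so Bob offers 6.149, keeping 13.851.

6.15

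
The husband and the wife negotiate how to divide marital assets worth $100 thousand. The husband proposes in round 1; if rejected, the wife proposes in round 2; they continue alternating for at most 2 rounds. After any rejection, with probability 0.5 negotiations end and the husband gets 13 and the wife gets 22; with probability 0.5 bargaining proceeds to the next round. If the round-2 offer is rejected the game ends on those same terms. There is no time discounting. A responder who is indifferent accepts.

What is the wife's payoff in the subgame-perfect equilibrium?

Round 2 (the wife proposes): the husband gets 13 if talks fail, so the wife offers 13 and keeps 87.
Round 1 (the husband proposes): rejecting gives the wife an expected 0.5 × 87 + 0.5 × 22 = 54.5; the husband offers that and keeps 45.5.

54.5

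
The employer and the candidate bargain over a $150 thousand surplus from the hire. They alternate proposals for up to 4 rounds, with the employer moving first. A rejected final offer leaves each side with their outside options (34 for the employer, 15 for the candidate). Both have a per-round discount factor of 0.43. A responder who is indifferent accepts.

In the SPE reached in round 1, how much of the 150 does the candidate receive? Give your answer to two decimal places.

45.99

By backward induction:
Round 4 (the candidate proposes): the employer gets 34 if talks fail, so the candidate offers 34 and keeps 116.
Round 3 (the employer proposes): the candidate can get 116 next round, worth 0.43 × 116 = 49.88 now. The employer offers 49.88 and keeps 150 − 49.88 = 100.12.
Round 2 (the candidate proposes): the employer can get 100.12 next round, worth 0.43 × 100.12 = 43.0516 now; the candidate offers that and keeps 106.9484.
Round 1 (the employer proposes): the candidate can get 106.9484 next round, worth 0.43 × 106.9484 = 45.987812 now, so the employer offers 45.987812, keeping 104.012188.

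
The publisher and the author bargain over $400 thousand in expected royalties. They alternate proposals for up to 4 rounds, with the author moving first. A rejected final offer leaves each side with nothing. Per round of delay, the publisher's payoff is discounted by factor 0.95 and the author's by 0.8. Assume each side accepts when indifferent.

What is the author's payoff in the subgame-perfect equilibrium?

35.2

Work backward from the last round.
Round 4 (the publisher proposes): rejection yields 0 for the author; the publisher offers 0 and keeps 400.
Round 3 (the author proposes): the publisher can get 400 next round, worth 0.95 × 400 = 380 now. The author offers 380 and keeps 400 − 380 = 20.
Round 2 (the publisher proposes): the author can get 20 next round, worth 0.8 × 20 = 16 now; the publisher offers that and keeps 384.
Round 1 (the author proposes): the publisher can get 384 next round, worth 0.95 × 384 = 364.8 now, so the author offers 364.8, keeping 35.2.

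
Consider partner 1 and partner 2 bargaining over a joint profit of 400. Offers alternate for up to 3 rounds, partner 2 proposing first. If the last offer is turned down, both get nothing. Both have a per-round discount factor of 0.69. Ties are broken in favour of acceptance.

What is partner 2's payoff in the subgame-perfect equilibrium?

314.44

Round 3 (partner 2 proposes): partner 1 will accept anything ≥ 0, so partner 2 offers 0 and keeps 400.
Round 2 (partner 1 proposes): partner 2 can get 400 next round, worth 0.69 × 400 = 276 now. Partner 1 offers 276 and keeps 400 − 276 = 124.
Round 1 (partner 2 proposes): partner 1 can get 124 next round, worth 0.69 × 124 = 85.56 now, so partner 2 offers 85.56, keeping 314.44.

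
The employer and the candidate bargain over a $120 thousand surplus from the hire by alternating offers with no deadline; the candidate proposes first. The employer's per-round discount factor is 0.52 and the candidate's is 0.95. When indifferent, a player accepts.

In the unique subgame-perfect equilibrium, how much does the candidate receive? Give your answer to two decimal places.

In a stationary SPE each proposer offers the other exactly their discounted continuation value.
If the candidate keeps x when proposing and the employer keeps y when proposing, then x = 120 − 0.52y and y = 120 − 0.95x.
Solving: x = 120(1 − 0.52) / (1 − 0.95·0.52) = 57.6 / 0.506 ≈ 113.8340.
The employer gets 120 − 113.8340 ≈ 6.1660.

113.83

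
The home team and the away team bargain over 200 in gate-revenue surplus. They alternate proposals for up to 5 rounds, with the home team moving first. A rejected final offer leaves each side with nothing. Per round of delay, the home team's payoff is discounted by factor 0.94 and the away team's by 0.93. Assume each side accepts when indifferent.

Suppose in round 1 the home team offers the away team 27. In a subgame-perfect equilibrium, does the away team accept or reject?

Accept

Round 5 (the home team proposes): the away team will accept anything ≥ 0, so the home team offers 0 and keeps 200.
Round 4 (the away team proposes): the home team can get 200 next round, worth 0.94 × 200 = 188 now. The away team offers 188 and keeps 200 − 188 = 12.
Round 3 (the home team proposes): the away team can get 12 next round, worth 0.93 × 12 = 11.16 now, so the home team offers 11.16, keeping 188.84.
Round 2 (the away team proposes): the home team can get 188.84 next round, worth 0.94 × 188.84 = 177.5096 now; the away team offers that and keeps 22.4904.
So by rejecting in round 1, the away team gets 22.4904 next round, worth 0.93 × 22.4904 = 20.916072 now.
Offer 27 ≥ 20.916072, so the away team accepts.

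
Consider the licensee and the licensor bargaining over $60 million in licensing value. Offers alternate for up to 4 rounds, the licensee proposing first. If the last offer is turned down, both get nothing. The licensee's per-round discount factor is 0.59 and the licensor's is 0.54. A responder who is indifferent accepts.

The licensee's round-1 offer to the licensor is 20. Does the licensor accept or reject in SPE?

Round 4 (the licensor proposes): rejection yields 0 for the licensee; the licensor offers 0 and keeps 60.
Round 3 (the licensee proposes): the licensor can get 60 next round, worth 0.54 × 60 = 32.4 now, so the licensee offers 32.4, keeping 27.6.
Round 2 (the licensor proposes): the licensee can get 27.6 next round, worth 0.59 × 27.6 = 16.284 now, so the licensor offers 16.284, keeping 43.716.
So by rejecting in round 1, the licensor gets 43.716 next round, worth 0.54 × 43.716 = 23.60664 now.
Offer 20 < 23.60664, so the licensor rejects.

Reject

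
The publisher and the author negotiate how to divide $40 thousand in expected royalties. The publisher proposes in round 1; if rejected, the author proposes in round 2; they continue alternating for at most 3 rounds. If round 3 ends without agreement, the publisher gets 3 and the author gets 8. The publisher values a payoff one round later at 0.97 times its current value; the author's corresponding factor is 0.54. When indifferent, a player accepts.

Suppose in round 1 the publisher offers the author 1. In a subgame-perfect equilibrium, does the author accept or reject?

Reject

Work out the author's continuation value if the offer is rejected.
Round 3 (the publisher proposes): the author gets 8 if talks fail, so the publisher offers 8 and keeps 32.
Round 2 (the author proposes): the publisher can get 32 next round, worth 0.97 × 32 = 31.04 now. The author offers 31.04 and keeps 40 − 31.04 = 8.96.
So by rejecting in round 1, the author gets 8.96 next round, worth 0.54 × 8.96 = 4.8384 now.
Offer 1 < 4.8384, so the author rejects.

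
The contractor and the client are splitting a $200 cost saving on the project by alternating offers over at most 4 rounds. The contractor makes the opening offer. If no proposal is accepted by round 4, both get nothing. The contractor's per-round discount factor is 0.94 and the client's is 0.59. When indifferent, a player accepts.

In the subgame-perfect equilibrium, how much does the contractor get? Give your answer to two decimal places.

127.48

By backward induction:
Round 4 (the client proposes): rejection yields 0 for the contractor; the client offers 0 and keeps 200.
Round 3 (the contractor proposes): the client can get 200 next round, worth 0.59 × 200 = 118 now, so the contractor offers 118, keeping 82.
Round 2 (the client proposes): the contractor can get 82 next round, worth 0.94 × 82 = 77.08 now; the client offers that and keeps 122.92.
Round 1 (the contractor proposes): the client can get 122.92 next round, worth 0.59 × 122.92 = 72.5228 now, so the contractor offers 72.5228, keeping 127.4772.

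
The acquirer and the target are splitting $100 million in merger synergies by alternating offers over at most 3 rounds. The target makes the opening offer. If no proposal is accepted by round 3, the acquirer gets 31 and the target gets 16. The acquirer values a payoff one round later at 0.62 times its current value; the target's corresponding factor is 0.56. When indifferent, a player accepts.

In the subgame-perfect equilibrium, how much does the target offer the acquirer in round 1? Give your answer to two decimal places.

38.04

Round 3 (the target proposes): the acquirer gets 31 if talks fail, so the target offers 31 and keeps 69.
Round 2 (the acquirer proposes): the target can get 69 next round, worth 0.56 × 69 = 38.64 now; the acquirer offers that and keeps 61.36.
Round 1 (the target proposes): the acquirer can get 61.36 next round, worth 0.62 × 61.36 = 38.0432 now, so the target offers 38.0432, keeping 61.9568.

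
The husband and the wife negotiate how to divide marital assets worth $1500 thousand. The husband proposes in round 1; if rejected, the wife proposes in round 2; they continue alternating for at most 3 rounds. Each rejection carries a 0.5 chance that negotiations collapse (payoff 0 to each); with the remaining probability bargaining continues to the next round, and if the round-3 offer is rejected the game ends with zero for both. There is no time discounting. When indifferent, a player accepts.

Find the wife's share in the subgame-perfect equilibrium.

375

Round 3 (the husband proposes): rejection yields 0 for the wife; the husband offers 0 and keeps 1500.
Round 2 (the wife proposes): rejecting gives the husband an expected 0.5 × 1500 = 750, so the wife offers 750, keeping 750.
Round 1 (the husband proposes): rejecting gives the wife an expected 0.5 × 750 = 375; the husband offers that and keeps 1125.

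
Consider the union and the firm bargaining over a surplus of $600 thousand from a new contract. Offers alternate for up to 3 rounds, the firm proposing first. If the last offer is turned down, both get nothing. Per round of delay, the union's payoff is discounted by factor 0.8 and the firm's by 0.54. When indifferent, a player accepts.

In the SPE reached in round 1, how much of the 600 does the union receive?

220.8

Round 3 (the firm proposes): the union will accept anything ≥ 0, so the firm offers 0 and keeps 600.
Round 2 (the union proposes): the firm can get 600 next round, worth 0.54 × 600 = 324 now; the union offers that and keeps 276.
Round 1 (the firm proposes): the union can get 276 next round, worth 0.8 × 276 = 220.8 now, so the firm offers 220.8, keeping 379.2.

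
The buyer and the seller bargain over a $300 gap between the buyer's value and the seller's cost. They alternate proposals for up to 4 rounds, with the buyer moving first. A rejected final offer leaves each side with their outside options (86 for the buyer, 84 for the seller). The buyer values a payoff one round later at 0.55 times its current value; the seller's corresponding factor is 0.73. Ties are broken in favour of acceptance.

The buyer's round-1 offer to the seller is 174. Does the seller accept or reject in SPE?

Accept

Round 4 (the seller proposes): the buyer gets 86 if talks fail, so the seller offers 86 and keeps 214.
Round 3 (the buyer proposes): the seller can get 214 next round, worth 0.73 × 214 = 156.22 now; the buyer offers that and keeps 143.78.
Round 2 (the seller proposes): the buyer can get 143.78 next round, worth 0.55 × 143.78 = 79.079 now; the seller offers that and keeps 220.921.
So by rejecting in round 1, the seller gets 220.921 next round, worth 0.73 × 220.921 = 161.27233 now.
Offer 174 ≥ 161.27233, so the seller accepts.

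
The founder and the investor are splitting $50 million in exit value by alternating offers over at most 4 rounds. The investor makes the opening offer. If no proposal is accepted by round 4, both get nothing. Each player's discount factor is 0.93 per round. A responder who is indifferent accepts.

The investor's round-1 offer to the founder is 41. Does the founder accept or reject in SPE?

Reject

Round 4 (the founder proposes): rejection yields 0 for the investor; the founder offers 0 and keeps 50.
Round 3 (the investor proposes): the founder can get 50 next round, worth 0.93 × 50 = 46.5 now, so the investor offers 46.5, keeping 3.5.
Round 2 (the founder proposes): the investor can get 3.5 next round, worth 0.93 × 3.5 = 3.255 now; the founder offers that and keeps 46.745.
So by rejecting in round 1, the founder gets 46.745 next round, worth 0.93 × 46.745 = 43.47285 now.
Offer 41 < 43.47285, so the founder rejects.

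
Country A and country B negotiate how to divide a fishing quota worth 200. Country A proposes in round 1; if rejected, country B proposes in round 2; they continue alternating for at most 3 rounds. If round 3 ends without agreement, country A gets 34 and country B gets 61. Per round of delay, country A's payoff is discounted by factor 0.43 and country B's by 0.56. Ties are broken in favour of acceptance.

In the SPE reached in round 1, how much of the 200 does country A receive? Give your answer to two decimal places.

Round 3 (country A proposes): country B gets 61 if talks fail, so country A offers 61 and keeps 139.
Round 2 (country B proposes): country A can get 139 next round, worth 0.43 × 139 = 59.77 now, so country B offers 59.77, keeping 140.23.
Round 1 (country A proposes): country B can get 140.23 next round, worth 0.56 × 140.23 = 78.5288 now, so country A offers 78.5288, keeping 121.4712.

121.47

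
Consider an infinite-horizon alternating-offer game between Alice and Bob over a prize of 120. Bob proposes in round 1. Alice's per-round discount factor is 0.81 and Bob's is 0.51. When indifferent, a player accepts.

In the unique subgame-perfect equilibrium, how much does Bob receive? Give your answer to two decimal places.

Let x be Bob's share when Bob proposes and y be Alice's share when Alice proposes.
Alice accepts iff offered ≥ 0.81·y, so x = 120 − 0.81y. Symmetrically y = 120 − 0.51x.
Substituting: x = 120 − 0.81(120 − 0.51x), giving x(1 − 0.51·0.81) = 120(1 − 0.81).
So x = 120 × 0.19 / 0.5869 ≈ 38.8482, and Alice receives 120 − x ≈ 81.1518.

38.85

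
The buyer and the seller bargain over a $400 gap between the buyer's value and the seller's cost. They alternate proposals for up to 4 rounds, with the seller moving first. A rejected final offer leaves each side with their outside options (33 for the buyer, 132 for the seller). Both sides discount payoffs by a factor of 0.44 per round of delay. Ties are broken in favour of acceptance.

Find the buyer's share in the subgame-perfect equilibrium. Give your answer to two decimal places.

Round 4 (the buyer proposes): the seller gets 132 if talks fail, so the buyer offers 132 and keeps 268.
Round 3 (the seller proposes): the buyer can get 268 next round, worth 0.44 × 268 = 117.92 now, so the seller offers 117.92, keeping 282.08.
Round 2 (the buyer proposes): the seller can get 282.08 next round, worth 0.44 × 282.08 = 124.1152 now, so the buyer offers 124.1152, keeping 275.8848.
Round 1 (the seller proposes): the buyer can get 275.8848 next round, worth 0.44 × 275.8848 = 121.389312 now; the seller offers that and keeps 278.610688.

121.39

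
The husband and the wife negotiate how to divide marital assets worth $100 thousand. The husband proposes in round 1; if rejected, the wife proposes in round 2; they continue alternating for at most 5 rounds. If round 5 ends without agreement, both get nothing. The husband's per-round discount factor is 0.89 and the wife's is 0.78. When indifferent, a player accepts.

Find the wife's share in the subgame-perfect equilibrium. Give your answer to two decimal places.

By backward induction:
Round 5 (the husband proposes): the wife will accept anything ≥ 0, so the husband offers 0 and keeps 100.
Round 4 (the wife proposes): the husband can get 100 next round, worth 0.89 × 100 = 89 now, so the wife offers 89, keeping 11.
Round 3 (the husband proposes): the wife can get 11 next round, worth 0.78 × 11 = 8.58 now, so the husband offers 8.58, keeping 91.42.
Round 2 (the wife proposes): the husband can get 91.42 next round, worth 0.89 × 91.42 = 81.3638 now; the wife offers that and keeps 18.6362.
Round 1 (the husband proposes): the wife can get 18.6362 next round, worth 0.78 × 18.6362 = 14.536236 now, so the husband offers 14.536236, keeping 85.463764.

14.54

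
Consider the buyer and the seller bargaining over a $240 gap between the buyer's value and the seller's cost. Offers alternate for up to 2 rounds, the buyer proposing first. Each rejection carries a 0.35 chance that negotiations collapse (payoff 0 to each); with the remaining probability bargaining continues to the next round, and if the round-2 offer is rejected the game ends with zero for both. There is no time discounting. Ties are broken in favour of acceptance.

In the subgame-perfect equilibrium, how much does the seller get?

Round 2 (the seller proposes): the buyer will accept anything ≥ 0, so the seller offers 0 and keeps 240.
Round 1 (the buyer proposes): rejecting gives the seller an expected 0.65 × 240 = 156. The buyer offers 156 and keeps 240 − 156 = 84.

156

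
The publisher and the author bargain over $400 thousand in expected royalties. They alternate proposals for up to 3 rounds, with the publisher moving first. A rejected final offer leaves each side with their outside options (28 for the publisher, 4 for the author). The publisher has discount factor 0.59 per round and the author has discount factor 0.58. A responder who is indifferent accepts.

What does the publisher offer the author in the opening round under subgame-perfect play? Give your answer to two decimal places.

96.49

Round 3 (the publisher proposes): the author gets 4 if talks fail, so the publisher offers 4 and keeps 396.
Round 2 (the author proposes): the publisher can get 396 next round, worth 0.59 × 396 = 233.64 now; the author offers that and keeps 166.36.
Round 1 (the publisher proposes): the author can get 166.36 next round, worth 0.58 × 166.36 = 96.4888 now, so the publisher offers 96.4888, keeping 303.5112.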